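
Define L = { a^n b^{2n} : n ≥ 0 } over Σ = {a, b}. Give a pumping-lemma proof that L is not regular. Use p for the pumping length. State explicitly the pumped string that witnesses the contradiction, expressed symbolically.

Suppose for contradiction that L is regular, and let p be the pumping length.
Take w = a^p b^{2p}. Then w ∈ L and |w| = 3p ≥ p.
By the pumping lemma, w = xyz with |xy| ≤ p and |y| > 0.
Because |xy| ≤ p and w begins with p copies of a, we have y = a^k with 1 ≤ k ≤ p.
Pump with i = 2: xy^2z = a^{p+k} b^{2p}. For this to lie in L we would need 2p = 2(p+k), which forces k = 0. But k ≥ 1, so xy^2z ∉ L.
This is a contradiction; hence L is not regular.

a^{p+k} b^{2p}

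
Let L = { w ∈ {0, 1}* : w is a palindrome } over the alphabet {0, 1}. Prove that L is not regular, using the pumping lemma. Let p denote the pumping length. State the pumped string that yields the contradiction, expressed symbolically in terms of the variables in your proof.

Suppose for contradiction that L is regular, and let p be the pumping length.
Take w = 0^p 1 0^p, a palindrome of length 2p+1 ≥ p.
The pumping lemma gives a decomposition w = xyz where |xy| ≤ p and |y| ≥ 1.
Because |xy| ≤ p and w begins with p copies of 0, we have y = 0^k with 1 ≤ k ≤ p.
Pump with i = 2: xy^2z = 0^{p+k} 1 0^p. Its reverse is 0^p 1 0^{p+k}, which differs from xy^2z since k ≥ 1. So xy^2z is not a palindrome and xy^2z ∉ L.
Contradiction. Therefore L is not regular.

0^{p+k} 1 0^p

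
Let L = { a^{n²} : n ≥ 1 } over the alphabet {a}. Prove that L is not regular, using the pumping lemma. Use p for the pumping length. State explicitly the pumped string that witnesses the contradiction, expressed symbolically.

a^{p²+k}

Assume L is regular; let p be its pumping constant.
Take w = a^{p²} ∈ L with |w| = p² ≥ p.
By the pumping lemma, w = xyz with |xy| ≤ p and |y| > 0.
Then y = a^k for some k with 1 ≤ k ≤ p.
Pump with i = 2: xy^2z = a^{p²+k}. Since 1 ≤ k ≤ p, p² < p²+k ≤ p²+p < (p+1)², so p²+k lies strictly between consecutive squares and is not a perfect square. So xy^2z ∉ L.
This contradicts the pumping lemma, so L is not regular.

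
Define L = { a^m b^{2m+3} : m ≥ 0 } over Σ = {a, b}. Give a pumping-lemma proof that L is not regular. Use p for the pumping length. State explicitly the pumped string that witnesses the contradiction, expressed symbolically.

a^{p+k} b^{2p+3}

Assume L is regular; let p be its pumping constant.
Let w = a^p b^{2p+3} ∈ L; note |w| = 3p+3 ≥ p.
Write w = xyz as guaranteed by the lemma, with |xy| ≤ p and |y| > 0.
Because |xy| ≤ p and w begins with p copies of a, we have y = a^k with 1 ≤ k ≤ p.
Pump with i = 2: xy^2z = a^{p+k} b^{2p+3}. For this to lie in L we would need 2p+3 = 2(p+k)+3, which forces k = 0. But k ≥ 1, so xy^2z ∉ L.
This contradicts the pumping lemma, so L is not regular.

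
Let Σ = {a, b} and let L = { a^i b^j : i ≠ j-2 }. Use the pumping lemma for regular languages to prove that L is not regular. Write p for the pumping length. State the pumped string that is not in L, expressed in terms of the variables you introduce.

a^{p+p!} b^{p+p!+2}

Suppose for contradiction that L is regular, and let p be the pumping length.
Choose w = a^p b^{p+p!+2}. Since p ≠ (p+p!+2)-2 = p+p!, w ∈ L; and |w| ≥ p.
Write w = xyz as guaranteed by the lemma, with |xy| ≤ p and |y| ≥ 1.
Since the first p symbols of w are all a's and |xy| ≤ p, y lies entirely in the leading a-block: y = a^k for some k with 1 ≤ k ≤ p.
Since 1 ≤ k ≤ p, k divides p!; set t = 1 + p!/k. Then xy^t z has p + (p!/k)·k = p + p! copies of a. Now the a-count is p+p! and (b-count)-2 = (p+p!+2)-2 = p+p!, so i ≠ j-2 fails. So xy^t z = a^{p+p!} b^{p+p!+2} ∉ L.
This is a contradiction; hence L is not regular.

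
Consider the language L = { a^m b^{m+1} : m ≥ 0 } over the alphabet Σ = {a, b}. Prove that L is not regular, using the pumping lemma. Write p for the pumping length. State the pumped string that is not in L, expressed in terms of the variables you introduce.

a^{p+k} b^{p+1}

Suppose for contradiction that L is regular, and let p be the pumping length.
Choose w = a^p b^{p+1}, which is in L with |w| = 2p+1 ≥ p.
By the pumping lemma, w = xyz with |xy| ≤ p and y is nonempty.
The first p characters of w are a's, so xy (and hence y) consists only of a's. Write y = a^k, 1 ≤ k ≤ p.
Pump with i = 2: xy^2z = a^{p+k} b^{p+1}. For this to lie in L we would need p+1 = (p+k)+1, which forces k = 0. But k ≥ 1, so xy^2z ∉ L.
This contradicts the pumping lemma, so L is not regular.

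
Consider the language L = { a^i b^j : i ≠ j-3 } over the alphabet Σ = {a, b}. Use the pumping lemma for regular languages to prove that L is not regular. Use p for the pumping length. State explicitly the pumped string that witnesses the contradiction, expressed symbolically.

Assume L is regular. Let p be the pumping length given by the pumping lemma.
Choose w = a^p b^{p+p!+3}. Since p ≠ (p+p!+3)-3 = p+p!, w ∈ L; and |w| ≥ p.
The pumping lemma gives a decomposition w = xyz where |xy| ≤ p and |y| > 0.
Because |xy| ≤ p and w begins with p copies of a, we have y = a^k with 1 ≤ k ≤ p.
Since 1 ≤ k ≤ p, k divides p!; set t = 1 + p!/k. Then xy^t z has p + (p!/k)·k = p + p! copies of a. Now the a-count is p+p! and (b-count)-3 = (p+p!+3)-3 = p+p!, so i ≠ j-3 fails. So xy^t z = a^{p+p!} b^{p+p!+3} ∉ L.
This is a contradiction; hence L is not regular.

a^{p+p!} b^{p+p!+3}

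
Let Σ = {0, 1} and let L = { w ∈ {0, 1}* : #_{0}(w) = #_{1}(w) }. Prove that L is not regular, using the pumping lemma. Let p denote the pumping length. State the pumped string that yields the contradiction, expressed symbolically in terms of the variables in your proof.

0^{p+k} 1^p

Assume L is regular; let p be its pumping constant.
Choose w = 0^p 1^p ∈ L with |w| = 2p ≥ p.
The pumping lemma gives a decomposition w = xyz where |xy| ≤ p and |y| ≥ 1.
Since the first p symbols of w are all 0's and |xy| ≤ p, y lies entirely in the leading 0-block: y = 0^k for some k with 1 ≤ k ≤ p.
Pump with i = 2: xy^2z = 0^{p+k} 1^p has p+k occurrences of 0 but only p of 1. Since k ≥ 1 the counts differ, so xy^2z ∉ L.
Contradiction. Therefore L is not regular.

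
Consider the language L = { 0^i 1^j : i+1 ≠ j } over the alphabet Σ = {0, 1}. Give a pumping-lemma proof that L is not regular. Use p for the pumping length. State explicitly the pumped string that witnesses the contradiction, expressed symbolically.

0^{p+p!} 1^{p+p!+1}

Suppose for contradiction that L is regular, and let p be the pumping length.
Choose w = 0^p 1^{p+p!+1}. Since p ≠ (p+p!+1)-1 = p+p!, w ∈ L; and |w| ≥ p.
The pumping lemma gives a decomposition w = xyz where |xy| ≤ p and y is nonempty.
Because |xy| ≤ p and w begins with p copies of 0, we have y = 0^k with 1 ≤ k ≤ p.
Since 1 ≤ k ≤ p, k divides p!; set t = 1 + p!/k. Then xy^t z has p + (p!/k)·k = p + p! copies of 0. Now the 0-count is p+p! and (1-count)-1 = (p+p!+1)-1 = p+p!, so i+1 ≠ j fails. So xy^t z = 0^{p+p!} 1^{p+p!+1} ∉ L.
This contradicts the pumping lemma, so L is not regular.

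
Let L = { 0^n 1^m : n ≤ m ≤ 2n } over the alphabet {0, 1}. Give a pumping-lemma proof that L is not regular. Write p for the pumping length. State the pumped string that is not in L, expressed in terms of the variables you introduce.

0^{p+k} 1^p

Suppose for contradiction that L is regular, and let p be the pumping length.
Take w = 0^p 1^p ∈ L (since p ≤ p ≤ 2p), with |w| = 2p ≥ p.
The pumping lemma gives a decomposition w = xyz where |xy| ≤ p and y is nonempty.
Since the first p symbols of w are all 0's and |xy| ≤ p, y lies entirely in the leading 0-block: y = 0^k for some k with 1 ≤ k ≤ p.
Pump with i = 2: xy^2z = 0^{p+k} 1^p. Now n = p+k > p = m, so the condition n ≤ m fails. Thus xy^2z ∉ L.
This contradicts the pumping lemma, so L is not regular.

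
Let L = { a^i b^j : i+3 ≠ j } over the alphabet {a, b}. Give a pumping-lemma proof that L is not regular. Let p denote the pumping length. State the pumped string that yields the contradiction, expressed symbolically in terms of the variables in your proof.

a^{p+p!} b^{p+p!+3}

Assume L is regular. Let p be the pumping length given by the pumping lemma.
Choose w = a^p b^{p+p!+3}. Since p ≠ (p+p!+3)-3 = p+p!, w ∈ L; and |w| ≥ p.
The pumping lemma gives a decomposition w = xyz where |xy| ≤ p and |y| ≥ 1.
The first p characters of w are a's, so xy (and hence y) consists only of a's. Write y = a^k, 1 ≤ k ≤ p.
Since 1 ≤ k ≤ p, k divides p!; set t = 1 + p!/k. Then xy^t z has p + (p!/k)·k = p + p! copies of a. Now the a-count is p+p! and (b-count)-3 = (p+p!+3)-3 = p+p!, so i+3 ≠ j fails. So xy^t z = a^{p+p!} b^{p+p!+3} ∉ L.
Contradiction. Therefore L is not regular.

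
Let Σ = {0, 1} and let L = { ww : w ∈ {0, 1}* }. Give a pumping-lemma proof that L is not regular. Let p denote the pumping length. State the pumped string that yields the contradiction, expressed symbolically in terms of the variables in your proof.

0^{p+k} 1^p 0^p 1^p

Toward a contradiction, assume L is regular with pumping length p.
Take w = 0^p 1^p 0^p 1^p = uu where u = 0^p1^p; then w ∈ L and |w| = 4p ≥ p.
The pumping lemma gives a decomposition w = xyz where |xy| ≤ p and |y| > 0.
Since the first p symbols of w are all 0's and |xy| ≤ p, y lies entirely in the leading 0-block: y = 0^k for some k with 1 ≤ k ≤ p.
Pump with i = 2: xy^2z = 0^{p+k} 1^p 0^p 1^p, of length 4p+k. Suppose this equals vv. The string starts with 0 and ends with 1, so v does too; thus the boundary between the two copies of v is a 1→0 transition. There is exactly one such transition, at position 2p+k, so |v| = 2p+k and |vv| = 4p+2k ≠ 4p+k since k ≥ 1. So xy^2z ∉ L.
This is a contradiction; hence L is not regular.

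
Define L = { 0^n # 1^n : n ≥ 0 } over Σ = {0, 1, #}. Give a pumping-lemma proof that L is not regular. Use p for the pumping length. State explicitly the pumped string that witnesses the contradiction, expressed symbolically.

Toward a contradiction, assume L is regular with pumping length p.
Take w = 0^p # 1^p ∈ L with |w| = 2p+1 ≥ p.
Write w = xyz as guaranteed by the lemma, with |xy| ≤ p and |y| ≥ 1.
The first p characters of w are 0's, so xy (and hence y) consists only of 0's. Write y = 0^k, 1 ≤ k ≤ p.
Pump with i = 2: xy^2z = 0^{p+k} # 1^p, which would require p+k = p. But k ≥ 1, so xy^2z ∉ L.
This is a contradiction; hence L is not regular.

0^{p+k} # 1^p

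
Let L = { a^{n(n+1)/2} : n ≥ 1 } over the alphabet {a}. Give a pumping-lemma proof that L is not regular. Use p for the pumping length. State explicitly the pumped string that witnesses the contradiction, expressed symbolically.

a^{p(p+1)/2+k}

Assume L is regular; let p be its pumping constant.
Take w = a^{p(p+1)/2} ∈ L with |w| = p(p+1)/2 ≥ p.
The pumping lemma gives a decomposition w = xyz where |xy| ≤ p and |y| > 0.
Then y = a^k for some k with 1 ≤ k ≤ p.
Pump with i = 2: xy^2z = a^{p(p+1)/2+k}. Since 1 ≤ k ≤ p, p(p+1)/2 < p(p+1)/2+k ≤ p(p+1)/2+p < (p+1)(p+2)/2, so p(p+1)/2+k is strictly between consecutive triangular numbers. So xy^2z ∉ L.
This is a contradiction; hence L is not regular.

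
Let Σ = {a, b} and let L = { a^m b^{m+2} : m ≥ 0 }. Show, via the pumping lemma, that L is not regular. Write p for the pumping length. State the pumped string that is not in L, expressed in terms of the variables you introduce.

a^{p+k} b^{p+2}

Assume L is regular; let p be its pumping constant.
Take w = a^p b^{p+2}. Then w ∈ L and |w| = 2p+2 ≥ p.
Write w = xyz as guaranteed by the lemma, with |xy| ≤ p and |y| ≥ 1.
Because |xy| ≤ p and w begins with p copies of a, we have y = a^k with 1 ≤ k ≤ p.
Pump with i = 2: xy^2z = a^{p+k} b^{p+2}. For this to lie in L we would need p+2 = (p+k)+2, which forces k = 0. But k ≥ 1, so xy^2z ∉ L.
This contradicts the pumping lemma, so L is not regular.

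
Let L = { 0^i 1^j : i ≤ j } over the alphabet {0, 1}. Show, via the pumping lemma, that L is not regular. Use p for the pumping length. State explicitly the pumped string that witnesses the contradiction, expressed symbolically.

0^{p+k} 1^p

Suppose for contradiction that L is regular, and let p be the pumping length.
Choose w = 0^p 1^p ∈ L, with |w| = 2p ≥ p.
The pumping lemma gives a decomposition w = xyz where |xy| ≤ p and |y| ≥ 1.
The first p characters of w are 0's, so xy (and hence y) consists only of 0's. Write y = 0^k, 1 ≤ k ≤ p.
Consider xy^2z = 0^{p+k} 1^p. Since k ≥ 1, the 0-count p+k exceeds the 1-count p, so i ≤ j fails; thus xy^2z ∉ L.
Contradiction. Therefore L is not regular.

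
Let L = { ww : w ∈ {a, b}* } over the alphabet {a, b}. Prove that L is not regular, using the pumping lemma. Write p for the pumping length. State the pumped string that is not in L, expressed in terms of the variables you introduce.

a^{p+k} b^p a^p b^p

Assume L is regular; let p be its pumping constant.
Take w = a^p b^p a^p b^p = uu where u = a^pb^p; then w ∈ L and |w| = 4p ≥ p.
By the pumping lemma, w = xyz with |xy| ≤ p and |y| > 0.
Since the first p symbols of w are all a's and |xy| ≤ p, y lies entirely in the leading a-block: y = a^k for some k with 1 ≤ k ≤ p.
Pump with i = 2: xy^2z = a^{p+k} b^p a^p b^p, of length 4p+k. Suppose this equals vv. The string starts with a and ends with b, so v does too; thus the boundary between the two copies of v is a b→a transition. There is exactly one such transition, at position 2p+k, so |v| = 2p+k and |vv| = 4p+2k ≠ 4p+k since k ≥ 1. So xy^2z ∉ L.
Contradiction. Therefore L is not regular.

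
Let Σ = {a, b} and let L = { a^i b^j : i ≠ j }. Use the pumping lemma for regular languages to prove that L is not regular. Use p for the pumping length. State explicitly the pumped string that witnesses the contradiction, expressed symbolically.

a^{p+p!} b^{p+p!}

Assume L is regular. Let p be the pumping length given by the pumping lemma.
Choose w = a^p b^{p+p!}. Since p ≠ p+p!, w ∈ L; and |w| ≥ p.
Write w = xyz as guaranteed by the lemma, with |xy| ≤ p and |y| > 0.
The first p characters of w are a's, so xy (and hence y) consists only of a's. Write y = a^k, 1 ≤ k ≤ p.
Since 1 ≤ k ≤ p, k divides p!; set t = 1 + p!/k. Then xy^t z has p + (p!/k)·k = p + p! copies of a. Now the a-count equals the b-count, so i ≠ j fails. So xy^t z = a^{p+p!} b^{p+p!} ∉ L.
Contradiction. Therefore L is not regular.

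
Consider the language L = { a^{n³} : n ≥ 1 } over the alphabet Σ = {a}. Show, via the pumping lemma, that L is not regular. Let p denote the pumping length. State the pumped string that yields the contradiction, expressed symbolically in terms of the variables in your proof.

Assume L is regular; let p be its pumping constant.
Take w = a^{p³} ∈ L with |w| = p³ ≥ p.
The pumping lemma gives a decomposition w = xyz where |xy| ≤ p and |y| ≥ 1.
Then y = a^k for some k with 1 ≤ k ≤ p.
Pump with i = 2: xy^2z = a^{p³+k}. Since 1 ≤ k ≤ p, p³ < p³+k ≤ p³+p < p³+3p²+3p+1 = (p+1)³, so p³+k is not a perfect cube. So xy^2z ∉ L.
This is a contradiction; hence L is not regular.

a^{p³+k}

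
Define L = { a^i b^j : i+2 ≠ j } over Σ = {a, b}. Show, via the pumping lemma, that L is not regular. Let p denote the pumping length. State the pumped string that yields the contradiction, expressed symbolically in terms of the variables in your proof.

Suppose for contradiction that L is regular, and let p be the pumping length.
Choose w = a^p b^{p+p!+2}. Since p ≠ (p+p!+2)-2 = p+p!, w ∈ L; and |w| ≥ p.
By the pumping lemma, w = xyz with |xy| ≤ p and |y| > 0.
Because |xy| ≤ p and w begins with p copies of a, we have y = a^k with 1 ≤ k ≤ p.
Since 1 ≤ k ≤ p, k divides p!; set t = 1 + p!/k. Then xy^t z has p + (p!/k)·k = p + p! copies of a. Now the a-count is p+p! and (b-count)-2 = (p+p!+2)-2 = p+p!, so i+2 ≠ j fails. So xy^t z = a^{p+p!} b^{p+p!+2} ∉ L.
This contradicts the pumping lemma, so L is not regular.

a^{p+p!} b^{p+p!+2}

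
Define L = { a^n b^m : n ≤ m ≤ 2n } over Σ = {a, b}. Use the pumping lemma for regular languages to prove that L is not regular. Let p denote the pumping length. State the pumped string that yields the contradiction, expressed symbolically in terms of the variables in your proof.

Assume L is regular; let p be its pumping constant.
Take w = a^p b^p ∈ L (since p ≤ p ≤ 2p), with |w| = 2p ≥ p.
The pumping lemma gives a decomposition w = xyz where |xy| ≤ p and y is nonempty.
Since the first p symbols of w are all a's and |xy| ≤ p, y lies entirely in the leading a-block: y = a^k for some k with 1 ≤ k ≤ p.
Pump with i = 2: xy^2z = a^{p+k} b^p. Now n = p+k > p = m, so the condition n ≤ m fails. Thus xy^2z ∉ L.
This is a contradiction; hence L is not regular.

a^{p+k} b^p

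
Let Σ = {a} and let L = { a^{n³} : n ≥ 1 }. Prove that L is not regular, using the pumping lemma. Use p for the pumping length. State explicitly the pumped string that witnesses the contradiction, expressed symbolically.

a^{p³+k}

Assume L is regular. Let p be the pumping length given by the pumping lemma.
Take w = a^{p³} ∈ L with |w| = p³ ≥ p.
By the pumping lemma, w = xyz with |xy| ≤ p and y is nonempty.
Then y = a^k for some k with 1 ≤ k ≤ p.
Pump with i = 2: xy^2z = a^{p³+k}. Since 1 ≤ k ≤ p, p³ < p³+k ≤ p³+p < p³+3p²+3p+1 = (p+1)³, so p³+k is not a perfect cube. So xy^2z ∉ L.
This is a contradiction; hence L is not regular.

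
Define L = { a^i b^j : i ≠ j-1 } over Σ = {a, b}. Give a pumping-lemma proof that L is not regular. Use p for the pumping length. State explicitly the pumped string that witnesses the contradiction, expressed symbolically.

a^{p+p!} b^{p+p!+1}

Assume L is regular; let p be its pumping constant.
Choose w = a^p b^{p+p!+1}. Since p ≠ (p+p!+1)-1 = p+p!, w ∈ L; and |w| ≥ p.
The pumping lemma gives a decomposition w = xyz where |xy| ≤ p and y is nonempty.
The first p characters of w are a's, so xy (and hence y) consists only of a's. Write y = a^k, 1 ≤ k ≤ p.
Since 1 ≤ k ≤ p, k divides p!; set t = 1 + p!/k. Then xy^t z has p + (p!/k)·k = p + p! copies of a. Now the a-count is p+p! and (b-count)-1 = (p+p!+1)-1 = p+p!, so i ≠ j-1 fails. So xy^t z = a^{p+p!} b^{p+p!+1} ∉ L.
This is a contradiction; hence L is not regular.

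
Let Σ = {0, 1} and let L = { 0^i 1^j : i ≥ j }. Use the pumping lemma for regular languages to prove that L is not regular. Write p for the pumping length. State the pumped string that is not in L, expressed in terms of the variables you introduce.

Toward a contradiction, assume L is regular with pumping length p.
Choose w = 0^p 1^p ∈ L, with |w| = 2p ≥ p.
Write w = xyz as guaranteed by the lemma, with |xy| ≤ p and y is nonempty.
Because |xy| ≤ p and w begins with p copies of 0, we have y = 0^k with 1 ≤ k ≤ p.
Consider xy^0z = xz = 0^{p-k} 1^p. Since k ≥ 1, the 0-count p-k is less than p, so i ≥ j fails; thus xz ∉ L.
Contradiction. Therefore L is not regular.

0^{p-k} 1^p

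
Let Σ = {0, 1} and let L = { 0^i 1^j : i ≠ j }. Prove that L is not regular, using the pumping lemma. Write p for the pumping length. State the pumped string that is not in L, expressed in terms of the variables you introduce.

Suppose for contradiction that L is regular, and let p be the pumping length.
Choose w = 0^p 1^{p+p!}. Since p ≠ p+p!, w ∈ L; and |w| ≥ p.
The pumping lemma gives a decomposition w = xyz where |xy| ≤ p and |y| ≥ 1.
Because |xy| ≤ p and w begins with p copies of 0, we have y = 0^k with 1 ≤ k ≤ p.
Since 1 ≤ k ≤ p, k divides p!; set t = 1 + p!/k. Then xy^t z has p + (p!/k)·k = p + p! copies of 0. Now the 0-count equals the 1-count, so i ≠ j fails. So xy^t z = 0^{p+p!} 1^{p+p!} ∉ L.
Contradiction. Therefore L is not regular.

0^{p+p!} 1^{p+p!}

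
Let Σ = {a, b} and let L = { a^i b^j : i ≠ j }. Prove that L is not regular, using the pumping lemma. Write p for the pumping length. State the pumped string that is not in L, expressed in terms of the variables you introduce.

Assume L is regular. Let p be the pumping length given by the pumping lemma.
Choose w = a^p b^{p+p!}. Since p ≠ p+p!, w ∈ L; and |w| ≥ p.
Write w = xyz as guaranteed by the lemma, with |xy| ≤ p and |y| > 0.
Because |xy| ≤ p and w begins with p copies of a, we have y = a^k with 1 ≤ k ≤ p.
Since 1 ≤ k ≤ p, k divides p!; set t = 1 + p!/k. Then xy^t z has p + (p!/k)·k = p + p! copies of a. Now the a-count equals the b-count, so i ≠ j fails. So xy^t z = a^{p+p!} b^{p+p!} ∉ L.
This is a contradiction; hence L is not regular.

a^{p+p!} b^{p+p!}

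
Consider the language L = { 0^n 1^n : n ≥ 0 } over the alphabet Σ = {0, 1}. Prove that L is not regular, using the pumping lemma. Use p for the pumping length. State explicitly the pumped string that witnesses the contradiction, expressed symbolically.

Toward a contradiction, assume L is regular with pumping length p.
Let w = 0^p 1^p ∈ L; note |w| = 2p ≥ p.
Write w = xyz as guaranteed by the lemma, with |xy| ≤ p and y is nonempty.
Because |xy| ≤ p and w begins with p copies of 0, we have y = 0^k with 1 ≤ k ≤ p.
Pump with i = 2: xy^2z = 0^{p+k} 1^p. For this to lie in L we would need p = p+k, which forces k = 0. But k ≥ 1, so xy^2z ∉ L.
This contradicts the pumping lemma, so L is not regular.

0^{p+k} 1^p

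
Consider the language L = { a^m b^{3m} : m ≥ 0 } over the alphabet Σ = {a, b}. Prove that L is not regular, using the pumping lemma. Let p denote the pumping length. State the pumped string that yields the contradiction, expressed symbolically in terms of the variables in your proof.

a^{p+k} b^{3p}

Toward a contradiction, assume L is regular with pumping length p.
Take w = a^p b^{3p}. Then w ∈ L and |w| = 4p ≥ p.
Write w = xyz as guaranteed by the lemma, with |xy| ≤ p and |y| > 0.
Because |xy| ≤ p and w begins with p copies of a, we have y = a^k with 1 ≤ k ≤ p.
Pump with i = 2: xy^2z = a^{p+k} b^{3p}. For this to lie in L we would need 3p = 3(p+k), which forces k = 0. But k ≥ 1, so xy^2z ∉ L.
Contradiction. Therefore L is not regular.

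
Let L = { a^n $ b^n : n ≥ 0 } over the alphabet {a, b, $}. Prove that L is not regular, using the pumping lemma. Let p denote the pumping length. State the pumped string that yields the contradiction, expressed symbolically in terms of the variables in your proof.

Suppose for contradiction that L is regular, and let p be the pumping length.
Take w = a^p $ b^p ∈ L with |w| = 2p+1 ≥ p.
The pumping lemma gives a decomposition w = xyz where |xy| ≤ p and |y| > 0.
Since the first p symbols of w are all a's and |xy| ≤ p, y lies entirely in the leading a-block: y = a^k for some k with 1 ≤ k ≤ p.
Pump with i = 2: xy^2z = a^{p+k} $ b^p, which would require p+k = p. But k ≥ 1, so xy^2z ∉ L.
This contradicts the pumping lemma, so L is not regular.

a^{p+k} $ b^p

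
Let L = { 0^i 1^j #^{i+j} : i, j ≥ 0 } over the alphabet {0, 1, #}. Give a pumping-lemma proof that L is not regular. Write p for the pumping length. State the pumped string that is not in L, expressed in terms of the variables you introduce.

0^{p+k} 1^p #^{2p}

Suppose for contradiction that L is regular, and let p be the pumping length.
Take w = 0^p 1^p #^{2p} ∈ L (with i=j=p, i+j=2p), |w| = 4p ≥ p.
By the pumping lemma, w = xyz with |xy| ≤ p and |y| ≥ 1.
Because |xy| ≤ p and w begins with p copies of 0, we have y = 0^k with 1 ≤ k ≤ p.
Consider xy^2z = 0^{p+k} 1^p #^{2p}. Now the 0- and 1-counts sum to 2p+k, but the #-count is 2p ≠ 2p+k. So xy^2z ∉ L.
Contradiction. Therefore L is not regular.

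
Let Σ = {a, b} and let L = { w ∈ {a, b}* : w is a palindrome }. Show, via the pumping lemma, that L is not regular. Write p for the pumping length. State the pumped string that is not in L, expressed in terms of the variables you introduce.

a^{p+k} b a^p

Assume L is regular; let p be its pumping constant.
Take w = a^p b a^p, a palindrome of length 2p+1 ≥ p.
By the pumping lemma, w = xyz with |xy| ≤ p and y is nonempty.
Because |xy| ≤ p and w begins with p copies of a, we have y = a^k with 1 ≤ k ≤ p.
Pump with i = 2: xy^2z = a^{p+k} b a^p. Its reverse is a^p b a^{p+k}, which differs from xy^2z since k ≥ 1. So xy^2z is not a palindrome and xy^2z ∉ L.
This is a contradiction; hence L is not regular.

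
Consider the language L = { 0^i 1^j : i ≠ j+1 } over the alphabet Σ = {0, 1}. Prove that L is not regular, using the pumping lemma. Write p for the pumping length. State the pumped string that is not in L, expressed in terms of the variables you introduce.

0^{p+p!} 1^{p+p!-1}

Assume L is regular; let p be its pumping constant.
Choose w = 0^p 1^{p+p!-1}. Since p ≠ (p+p!-1)+1 = p+p!, w ∈ L; and |w| ≥ p.
Write w = xyz as guaranteed by the lemma, with |xy| ≤ p and y is nonempty.
The first p characters of w are 0's, so xy (and hence y) consists only of 0's. Write y = 0^k, 1 ≤ k ≤ p.
Since 1 ≤ k ≤ p, k divides p!; set t = 1 + p!/k. Then xy^t z has p + (p!/k)·k = p + p! copies of 0. Now the 0-count is p+p! and (1-count)+1 = (p+p!-1)+1 = p+p!, so i ≠ j+1 fails. So xy^t z = 0^{p+p!} 1^{p+p!-1} ∉ L.
Contradiction. Therefore L is not regular.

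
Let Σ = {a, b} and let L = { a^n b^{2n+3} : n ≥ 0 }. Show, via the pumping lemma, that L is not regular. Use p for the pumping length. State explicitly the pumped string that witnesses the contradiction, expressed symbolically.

Toward a contradiction, assume L is regular with pumping length p.
Choose w = a^p b^{2p+3}, which is in L with |w| = 3p+3 ≥ p.
The pumping lemma gives a decomposition w = xyz where |xy| ≤ p and y is nonempty.
Since the first p symbols of w are all a's and |xy| ≤ p, y lies entirely in the leading a-block: y = a^k for some k with 1 ≤ k ≤ p.
Pump with i = 2: xy^2z = a^{p+k} b^{2p+3}. For this to lie in L we would need 2p+3 = 2(p+k)+3, which forces k = 0. But k ≥ 1, so xy^2z ∉ L.
Contradiction. Therefore L is not regular.

a^{p+k} b^{2p+3}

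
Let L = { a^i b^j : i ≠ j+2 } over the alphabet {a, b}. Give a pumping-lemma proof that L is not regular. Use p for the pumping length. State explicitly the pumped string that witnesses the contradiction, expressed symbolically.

Assume L is regular. Let p be the pumping length given by the pumping lemma.
Choose w = a^p b^{p+p!-2}. Since p ≠ (p+p!-2)+2 = p+p!, w ∈ L; and |w| ≥ p.
The pumping lemma gives a decomposition w = xyz where |xy| ≤ p and y is nonempty.
Since the first p symbols of w are all a's and |xy| ≤ p, y lies entirely in the leading a-block: y = a^k for some k with 1 ≤ k ≤ p.
Since 1 ≤ k ≤ p, k divides p!; set t = 1 + p!/k. Then xy^t z has p + (p!/k)·k = p + p! copies of a. Now the a-count is p+p! and (b-count)+2 = (p+p!-2)+2 = p+p!, so i ≠ j+2 fails. So xy^t z = a^{p+p!} b^{p+p!-2} ∉ L.
This is a contradiction; hence L is not regular.

a^{p+p!} b^{p+p!-2}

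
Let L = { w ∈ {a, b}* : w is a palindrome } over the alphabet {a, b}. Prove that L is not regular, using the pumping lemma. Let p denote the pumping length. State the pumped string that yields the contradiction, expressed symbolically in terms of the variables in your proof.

a^{p+k} b a^p

Assume L is regular. Let p be the pumping length given by the pumping lemma.
Take w = a^p b a^p, a palindrome of length 2p+1 ≥ p.
The pumping lemma gives a decomposition w = xyz where |xy| ≤ p and |y| ≥ 1.
The first p characters of w are a's, so xy (and hence y) consists only of a's. Write y = a^k, 1 ≤ k ≤ p.
Pump with i = 2: xy^2z = a^{p+k} b a^p. Its reverse is a^p b a^{p+k}, which differs from xy^2z since k ≥ 1. So xy^2z is not a palindrome and xy^2z ∉ L.
Contradiction. Therefore L is not regular.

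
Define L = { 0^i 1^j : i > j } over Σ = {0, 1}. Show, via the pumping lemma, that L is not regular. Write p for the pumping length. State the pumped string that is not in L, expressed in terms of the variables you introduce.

Assume L is regular. Let p be the pumping length given by the pumping lemma.
Choose w = 0^{p+1} 1^p ∈ L, with |w| = 2p+1 ≥ p.
By the pumping lemma, w = xyz with |xy| ≤ p and |y| > 0.
The first p characters of w are 0's, so xy (and hence y) consists only of 0's. Write y = 0^k, 1 ≤ k ≤ p.
Consider xy^0z = xz = 0^{p+1-k} 1^p. Since k ≥ 1, the 0-count p+1-k is at most p, so i > j fails; thus xz ∉ L.
This is a contradiction; hence L is not regular.

0^{p+1-k} 1^p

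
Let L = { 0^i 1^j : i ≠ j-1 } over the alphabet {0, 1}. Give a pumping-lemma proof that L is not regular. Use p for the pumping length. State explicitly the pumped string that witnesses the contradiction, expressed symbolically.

Assume L is regular; let p be its pumping constant.
Choose w = 0^p 1^{p+p!+1}. Since p ≠ (p+p!+1)-1 = p+p!, w ∈ L; and |w| ≥ p.
By the pumping lemma, w = xyz with |xy| ≤ p and y is nonempty.
Since the first p symbols of w are all 0's and |xy| ≤ p, y lies entirely in the leading 0-block: y = 0^k for some k with 1 ≤ k ≤ p.
Since 1 ≤ k ≤ p, k divides p!; set t = 1 + p!/k. Then xy^t z has p + (p!/k)·k = p + p! copies of 0. Now the 0-count is p+p! and (1-count)-1 = (p+p!+1)-1 = p+p!, so i ≠ j-1 fails. So xy^t z = 0^{p+p!} 1^{p+p!+1} ∉ L.
This is a contradiction; hence L is not regular.

0^{p+p!} 1^{p+p!+1}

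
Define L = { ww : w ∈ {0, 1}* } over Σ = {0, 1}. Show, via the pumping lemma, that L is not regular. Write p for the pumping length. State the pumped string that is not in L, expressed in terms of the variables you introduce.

Suppose for contradiction that L is regular, and let p be the pumping length.
Take w = 0^p 1^p 0^p 1^p = uu where u = 0^p1^p; then w ∈ L and |w| = 4p ≥ p.
Write w = xyz as guaranteed by the lemma, with |xy| ≤ p and y is nonempty.
The first p characters of w are 0's, so xy (and hence y) consists only of 0's. Write y = 0^k, 1 ≤ k ≤ p.
Pump with i = 2: xy^2z = 0^{p+k} 1^p 0^p 1^p, of length 4p+k. Suppose this equals vv. The string starts with 0 and ends with 1, so v does too; thus the boundary between the two copies of v is a 1→0 transition. There is exactly one such transition, at position 2p+k, so |v| = 2p+k and |vv| = 4p+2k ≠ 4p+k since k ≥ 1. So xy^2z ∉ L.
This contradicts the pumping lemma, so L is not regular.

0^{p+k} 1^p 0^p 1^p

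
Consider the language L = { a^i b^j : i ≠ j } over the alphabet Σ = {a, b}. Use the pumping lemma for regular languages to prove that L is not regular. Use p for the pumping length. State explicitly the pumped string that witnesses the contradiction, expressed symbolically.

Assume L is regular; let p be its pumping constant.
Choose w = a^p b^{p+p!}. Since p ≠ p+p!, w ∈ L; and |w| ≥ p.
By the pumping lemma, w = xyz with |xy| ≤ p and y is nonempty.
Since the first p symbols of w are all a's and |xy| ≤ p, y lies entirely in the leading a-block: y = a^k for some k with 1 ≤ k ≤ p.
Since 1 ≤ k ≤ p, k divides p!; set t = 1 + p!/k. Then xy^t z has p + (p!/k)·k = p + p! copies of a. Now the a-count equals the b-count, so i ≠ j fails. So xy^t z = a^{p+p!} b^{p+p!} ∉ L.
This contradicts the pumping lemma, so L is not regular.

a^{p+p!} b^{p+p!}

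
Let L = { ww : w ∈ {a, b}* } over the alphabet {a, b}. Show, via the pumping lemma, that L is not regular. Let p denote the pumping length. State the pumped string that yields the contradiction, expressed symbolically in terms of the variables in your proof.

a^{p+k} b^p a^p b^p

Assume L is regular; let p be its pumping constant.
Take w = a^p b^p a^p b^p = uu where u = a^pb^p; then w ∈ L and |w| = 4p ≥ p.
Write w = xyz as guaranteed by the lemma, with |xy| ≤ p and y is nonempty.
The first p characters of w are a's, so xy (and hence y) consists only of a's. Write y = a^k, 1 ≤ k ≤ p.
Pump with i = 2: xy^2z = a^{p+k} b^p a^p b^p, of length 4p+k. Suppose this equals vv. The string starts with a and ends with b, so v does too; thus the boundary between the two copies of v is a b→a transition. There is exactly one such transition, at position 2p+k, so |v| = 2p+k and |vv| = 4p+2k ≠ 4p+k since k ≥ 1. So xy^2z ∉ L.
Contradiction. Therefore L is not regular.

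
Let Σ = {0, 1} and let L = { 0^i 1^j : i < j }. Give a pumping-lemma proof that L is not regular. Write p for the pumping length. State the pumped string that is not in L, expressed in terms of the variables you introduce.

Toward a contradiction, assume L is regular with pumping length p.
Choose w = 0^p 1^{p+1} ∈ L, with |w| = 2p+1 ≥ p.
By the pumping lemma, w = xyz with |xy| ≤ p and |y| ≥ 1.
Because |xy| ≤ p and w begins with p copies of 0, we have y = 0^k with 1 ≤ k ≤ p.
Consider xy^2z = 0^{p+k} 1^{p+1}. Since k ≥ 1, the 0-count p+k is at least p+1, so i < j fails; thus xy^2z ∉ L.
Contradiction. Therefore L is not regular.

0^{p+k} 1^{p+1}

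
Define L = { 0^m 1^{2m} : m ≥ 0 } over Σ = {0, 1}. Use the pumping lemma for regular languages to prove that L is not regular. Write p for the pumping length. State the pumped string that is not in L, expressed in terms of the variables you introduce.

Assume L is regular; let p be its pumping constant.
Take w = 0^p 1^{2p}. Then w ∈ L and |w| = 3p ≥ p.
Write w = xyz as guaranteed by the lemma, with |xy| ≤ p and |y| > 0.
The first p characters of w are 0's, so xy (and hence y) consists only of 0's. Write y = 0^k, 1 ≤ k ≤ p.
Pump with i = 2: xy^2z = 0^{p+k} 1^{2p}. For this to lie in L we would need 2p = 2(p+k), which forces k = 0. But k ≥ 1, so xy^2z ∉ L.
This is a contradiction; hence L is not regular.

0^{p+k} 1^{2p}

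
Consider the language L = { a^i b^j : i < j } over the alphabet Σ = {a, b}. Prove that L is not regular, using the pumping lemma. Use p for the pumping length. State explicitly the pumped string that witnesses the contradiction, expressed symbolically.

Assume L is regular. Let p be the pumping length given by the pumping lemma.
Choose w = a^p b^{p+1} ∈ L, with |w| = 2p+1 ≥ p.
By the pumping lemma, w = xyz with |xy| ≤ p and |y| ≥ 1.
Since the first p symbols of w are all a's and |xy| ≤ p, y lies entirely in the leading a-block: y = a^k for some k with 1 ≤ k ≤ p.
Consider xy^2z = a^{p+k} b^{p+1}. Since k ≥ 1, the a-count p+k is at least p+1, so i < j fails; thus xy^2z ∉ L.
This is a contradiction; hence L is not regular.

a^{p+k} b^{p+1}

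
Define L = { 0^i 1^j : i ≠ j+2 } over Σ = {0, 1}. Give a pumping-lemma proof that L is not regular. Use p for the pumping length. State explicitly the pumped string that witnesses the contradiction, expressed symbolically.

0^{p+p!} 1^{p+p!-2}

Toward a contradiction, assume L is regular with pumping length p.
Choose w = 0^p 1^{p+p!-2}. Since p ≠ (p+p!-2)+2 = p+p!, w ∈ L; and |w| ≥ p.
By the pumping lemma, w = xyz with |xy| ≤ p and |y| > 0.
Since the first p symbols of w are all 0's and |xy| ≤ p, y lies entirely in the leading 0-block: y = 0^k for some k with 1 ≤ k ≤ p.
Since 1 ≤ k ≤ p, k divides p!; set t = 1 + p!/k. Then xy^t z has p + (p!/k)·k = p + p! copies of 0. Now the 0-count is p+p! and (1-count)+2 = (p+p!-2)+2 = p+p!, so i ≠ j+2 fails. So xy^t z = 0^{p+p!} 1^{p+p!-2} ∉ L.
Contradiction. Therefore L is not regular.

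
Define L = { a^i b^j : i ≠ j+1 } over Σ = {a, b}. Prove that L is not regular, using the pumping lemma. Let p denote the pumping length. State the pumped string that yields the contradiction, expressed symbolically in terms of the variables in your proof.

a^{p+p!} b^{p+p!-1}

Assume L is regular; let p be its pumping constant.
Choose w = a^p b^{p+p!-1}. Since p ≠ (p+p!-1)+1 = p+p!, w ∈ L; and |w| ≥ p.
By the pumping lemma, w = xyz with |xy| ≤ p and y is nonempty.
Since the first p symbols of w are all a's and |xy| ≤ p, y lies entirely in the leading a-block: y = a^k for some k with 1 ≤ k ≤ p.
Since 1 ≤ k ≤ p, k divides p!; set t = 1 + p!/k. Then xy^t z has p + (p!/k)·k = p + p! copies of a. Now the a-count is p+p! and (b-count)+1 = (p+p!-1)+1 = p+p!, so i ≠ j+1 fails. So xy^t z = a^{p+p!} b^{p+p!-1} ∉ L.
This contradicts the pumping lemma, so L is not regular.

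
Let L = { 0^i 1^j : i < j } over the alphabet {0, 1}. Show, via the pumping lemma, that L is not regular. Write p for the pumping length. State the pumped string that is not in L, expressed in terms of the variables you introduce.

Suppose for contradiction that L is regular, and let p be the pumping length.
Choose w = 0^p 1^{p+1} ∈ L, with |w| = 2p+1 ≥ p.
By the pumping lemma, w = xyz with |xy| ≤ p and y is nonempty.
The first p characters of w are 0's, so xy (and hence y) consists only of 0's. Write y = 0^k, 1 ≤ k ≤ p.
Consider xy^2z = 0^{p+k} 1^{p+1}. Since k ≥ 1, the 0-count p+k is at least p+1, so i < j fails; thus xy^2z ∉ L.
This is a contradiction; hence L is not regular.

0^{p+k} 1^{p+1}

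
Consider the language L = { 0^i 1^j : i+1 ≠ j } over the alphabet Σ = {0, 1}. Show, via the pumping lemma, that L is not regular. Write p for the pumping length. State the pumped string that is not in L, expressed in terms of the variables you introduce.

Suppose for contradiction that L is regular, and let p be the pumping length.
Choose w = 0^p 1^{p+p!+1}. Since p ≠ (p+p!+1)-1 = p+p!, w ∈ L; and |w| ≥ p.
The pumping lemma gives a decomposition w = xyz where |xy| ≤ p and |y| > 0.
Because |xy| ≤ p and w begins with p copies of 0, we have y = 0^k with 1 ≤ k ≤ p.
Since 1 ≤ k ≤ p, k divides p!; set t = 1 + p!/k. Then xy^t z has p + (p!/k)·k = p + p! copies of 0. Now the 0-count is p+p! and (1-count)-1 = (p+p!+1)-1 = p+p!, so i+1 ≠ j fails. So xy^t z = 0^{p+p!} 1^{p+p!+1} ∉ L.
This is a contradiction; hence L is not regular.

0^{p+p!} 1^{p+p!+1}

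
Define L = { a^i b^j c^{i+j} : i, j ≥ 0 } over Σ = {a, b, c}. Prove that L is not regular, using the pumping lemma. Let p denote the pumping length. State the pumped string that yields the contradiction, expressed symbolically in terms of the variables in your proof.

Assume L is regular. Let p be the pumping length given by the pumping lemma.
Take w = a^p b^p c^{2p} ∈ L (with i=j=p, i+j=2p), |w| = 4p ≥ p.
Write w = xyz as guaranteed by the lemma, with |xy| ≤ p and |y| ≥ 1.
The first p characters of w are a's, so xy (and hence y) consists only of a's. Write y = a^k, 1 ≤ k ≤ p.
Consider xy^2z = a^{p+k} b^p c^{2p}. Now the a- and b-counts sum to 2p+k, but the c-count is 2p ≠ 2p+k. So xy^2z ∉ L.
Contradiction. Therefore L is not regular.

a^{p+k} b^p c^{2p}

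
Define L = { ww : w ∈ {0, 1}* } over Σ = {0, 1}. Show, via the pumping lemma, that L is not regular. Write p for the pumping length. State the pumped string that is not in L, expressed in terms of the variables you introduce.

Assume L is regular; let p be its pumping constant.
Take w = 0^p 1^p 0^p 1^p = uu where u = 0^p1^p; then w ∈ L and |w| = 4p ≥ p.
The pumping lemma gives a decomposition w = xyz where |xy| ≤ p and |y| > 0.
Since the first p symbols of w are all 0's and |xy| ≤ p, y lies entirely in the leading 0-block: y = 0^k for some k with 1 ≤ k ≤ p.
Pump with i = 2: xy^2z = 0^{p+k} 1^p 0^p 1^p, of length 4p+k. Suppose this equals vv. The string starts with 0 and ends with 1, so v does too; thus the boundary between the two copies of v is a 1→0 transition. There is exactly one such transition, at position 2p+k, so |v| = 2p+k and |vv| = 4p+2k ≠ 4p+k since k ≥ 1. So xy^2z ∉ L.
This is a contradiction; hence L is not regular.

0^{p+k} 1^p 0^p 1^p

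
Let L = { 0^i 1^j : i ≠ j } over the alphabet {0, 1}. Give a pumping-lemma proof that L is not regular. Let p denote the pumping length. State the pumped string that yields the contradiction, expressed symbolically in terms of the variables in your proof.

0^{p+p!} 1^{p+p!}

Suppose for contradiction that L is regular, and let p be the pumping length.
Choose w = 0^p 1^{p+p!}. Since p ≠ p+p!, w ∈ L; and |w| ≥ p.
The pumping lemma gives a decomposition w = xyz where |xy| ≤ p and |y| > 0.
The first p characters of w are 0's, so xy (and hence y) consists only of 0's. Write y = 0^k, 1 ≤ k ≤ p.
Since 1 ≤ k ≤ p, k divides p!; set t = 1 + p!/k. Then xy^t z has p + (p!/k)·k = p + p! copies of 0. Now the 0-count equals the 1-count, so i ≠ j fails. So xy^t z = 0^{p+p!} 1^{p+p!} ∉ L.
This is a contradiction; hence L is not regular.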